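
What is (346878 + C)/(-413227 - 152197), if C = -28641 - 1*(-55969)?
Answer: -187103/282712 ≈ -0.66181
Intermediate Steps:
C = 27328 (C = -28641 + 55969 = 27328)
(346878 + C)/(-413227 - 152197) = (346878 + 27328)/(-413227 - 152197) = 374206/(-565424) = 374206*(-1/565424) = -187103/282712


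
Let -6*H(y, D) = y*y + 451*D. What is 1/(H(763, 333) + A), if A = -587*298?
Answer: -3/890954 ≈ -3.3672e-6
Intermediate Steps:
H(y, D) = -451*D/6 - y²/6 (H(y, D) = -(y*y + 451*D)/6 = -(y² + 451*D)/6 = -451*D/6 - y²/6)
A = -174926
1/(H(763, 333) + A) = 1/((-451/6*333 - ⅙*763²) - 174926) = 1/((-50061/2 - ⅙*582169) - 174926) = 1/((-50061/2 - 582169/6) - 174926) = 1/(-366176/3 - 174926) = 1/(-890954/3) = -3/890954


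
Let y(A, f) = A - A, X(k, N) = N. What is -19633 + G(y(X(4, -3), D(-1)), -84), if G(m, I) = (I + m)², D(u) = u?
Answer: -12577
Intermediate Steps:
y(A, f) = 0
-19633 + G(y(X(4, -3), D(-1)), -84) = -19633 + (-84 + 0)² = -19633 + (-84)² = -19633 + 7056 = -12577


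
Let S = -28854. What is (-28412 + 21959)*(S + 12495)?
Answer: 105564627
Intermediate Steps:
(-28412 + 21959)*(S + 12495) = (-28412 + 21959)*(-28854 + 12495) = -6453*(-16359) = 105564627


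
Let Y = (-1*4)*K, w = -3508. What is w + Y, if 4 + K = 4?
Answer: -3508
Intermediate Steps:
K = 0 (K = -4 + 4 = 0)
Y = 0 (Y = -1*4*0 = -4*0 = 0)
w + Y = -3508 + 0 = -3508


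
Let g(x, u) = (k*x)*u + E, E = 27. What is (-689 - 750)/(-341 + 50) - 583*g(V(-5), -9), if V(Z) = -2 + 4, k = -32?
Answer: -102299320/291 ≈ -3.5154e+5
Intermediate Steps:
V(Z) = 2
g(x, u) = 27 - 32*u*x (g(x, u) = (-32*x)*u + 27 = -32*u*x + 27 = 27 - 32*u*x)
(-689 - 750)/(-341 + 50) - 583*g(V(-5), -9) = (-689 - 750)/(-341 + 50) - 583*(27 - 32*(-9)*2) = -1439/(-291) - 583*(27 + 576) = -1439*(-1/291) - 583*603 = 1439/291 - 351549 = -102299320/291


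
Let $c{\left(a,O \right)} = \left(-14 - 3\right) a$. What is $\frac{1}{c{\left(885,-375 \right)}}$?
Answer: $- \frac{1}{15045} \approx -6.6467 \cdot 10^{-5}$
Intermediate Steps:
$c{\left(a,O \right)} = - 17 a$
$\frac{1}{c{\left(885,-375 \right)}} = \frac{1}{\left(-17\right) 885} = \frac{1}{-15045} = - \frac{1}{15045}$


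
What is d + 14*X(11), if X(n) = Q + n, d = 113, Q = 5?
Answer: 337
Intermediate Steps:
X(n) = 5 + n
d + 14*X(11) = 113 + 14*(5 + 11) = 113 + 14*16 = 113 + 224 = 337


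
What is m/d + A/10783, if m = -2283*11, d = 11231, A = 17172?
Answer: -7084977/11009443 ≈ -0.64354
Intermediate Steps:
m = -25113
m/d + A/10783 = -25113/11231 + 17172/10783 = -25113*1/11231 + 17172*(1/10783) = -2283/1021 + 17172/10783 = -7084977/11009443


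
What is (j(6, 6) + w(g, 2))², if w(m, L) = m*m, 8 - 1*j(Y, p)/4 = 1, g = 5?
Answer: 2809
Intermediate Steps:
j(Y, p) = 28 (j(Y, p) = 32 - 4*1 = 32 - 4 = 28)
w(m, L) = m²
(j(6, 6) + w(g, 2))² = (28 + 5²)² = (28 + 25)² = 53² = 2809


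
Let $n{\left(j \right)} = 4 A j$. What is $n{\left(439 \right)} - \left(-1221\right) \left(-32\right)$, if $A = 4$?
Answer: $-32048$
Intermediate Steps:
$n{\left(j \right)} = 16 j$ ($n{\left(j \right)} = 4 \cdot 4 j = 16 j$)
$n{\left(439 \right)} - \left(-1221\right) \left(-32\right) = 16 \cdot 439 - \left(-1221\right) \left(-32\right) = 7024 - 39072 = -32048$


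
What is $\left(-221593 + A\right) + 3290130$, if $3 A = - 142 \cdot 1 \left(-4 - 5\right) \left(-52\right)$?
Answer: $3046385$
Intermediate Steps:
$A = -22152$ ($A = \frac{- 142 \cdot 1 \left(-4 - 5\right) \left(-52\right)}{3} = \frac{- 142 \cdot 1 \left(-9\right) \left(-52\right)}{3} = \frac{\left(-142\right) \left(-9\right) \left(-52\right)}{3} = \frac{1278 \left(-52\right)}{3} = \frac{1}{3} \left(-66456\right) = -22152$)
$\left(-221593 + A\right) + 3290130 = \left(-221593 - 22152\right) + 3290130 = -243745 + 3290130 = 3046385$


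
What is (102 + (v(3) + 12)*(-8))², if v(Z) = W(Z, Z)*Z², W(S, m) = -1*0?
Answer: 36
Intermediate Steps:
W(S, m) = 0
v(Z) = 0 (v(Z) = 0*Z² = 0)
(102 + (v(3) + 12)*(-8))² = (102 + (0 + 12)*(-8))² = (102 + 12*(-8))² = (102 - 96)² = 6² = 36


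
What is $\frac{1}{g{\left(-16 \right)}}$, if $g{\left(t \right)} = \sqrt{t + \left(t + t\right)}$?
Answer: $- \frac{i \sqrt{3}}{12} \approx - 0.14434 i$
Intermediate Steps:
$g{\left(t \right)} = \sqrt{3} \sqrt{t}$ ($g{\left(t \right)} = \sqrt{t + 2 t} = \sqrt{3 t} = \sqrt{3} \sqrt{t}$)
$\frac{1}{g{\left(-16 \right)}} = \frac{1}{\sqrt{3} \sqrt{-16}} = \frac{1}{\sqrt{3} \cdot 4 i} = \frac{1}{4 i \sqrt{3}} = - \frac{i \sqrt{3}}{12}$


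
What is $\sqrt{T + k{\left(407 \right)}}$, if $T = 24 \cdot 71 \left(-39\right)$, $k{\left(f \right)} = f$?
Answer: $257 i \approx 257.0 i$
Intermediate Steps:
$T = -66456$ ($T = 1704 \left(-39\right) = -66456$)
$\sqrt{T + k{\left(407 \right)}} = \sqrt{-66456 + 407} = \sqrt{-66049} = 257 i$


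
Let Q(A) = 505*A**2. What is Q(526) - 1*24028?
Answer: 139697352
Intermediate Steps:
Q(526) - 1*24028 = 505*526**2 - 1*24028 = 505*276676 - 24028 = 139721380 - 24028 = 139697352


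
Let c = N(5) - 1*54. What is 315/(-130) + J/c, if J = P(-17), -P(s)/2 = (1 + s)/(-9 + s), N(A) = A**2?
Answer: -1795/754 ≈ -2.3806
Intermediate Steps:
c = -29 (c = 5**2 - 1*54 = 25 - 54 = -29)
P(s) = -2*(1 + s)/(-9 + s)
J = -16/13 (J = 2*(-1 - 1*(-17))/(-9 - 17) = 2*(-1 + 17)/(-26) = 2*(-1/26)*16 = -16/13 ≈ -1.2308)
315/(-130) + J/c = 315/(-130) - 16/13/(-29) = 315*(-1/130) - 16/13*(-1/29) = -63/26 + 16/377 = -1795/754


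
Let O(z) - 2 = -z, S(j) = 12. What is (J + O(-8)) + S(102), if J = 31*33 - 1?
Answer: 1044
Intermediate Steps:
O(z) = 2 - z
J = 1022 (J = 1023 - 1 = 1022)
(J + O(-8)) + S(102) = (1022 + (2 - 1*(-8))) + 12 = (1022 + (2 + 8)) + 12 = (1022 + 10) + 12 = 1032 + 12 = 1044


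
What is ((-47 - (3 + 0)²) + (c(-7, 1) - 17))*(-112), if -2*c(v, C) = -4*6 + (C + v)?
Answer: 6496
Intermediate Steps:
c(v, C) = 12 - C/2 - v/2 (c(v, C) = -(-4*6 + (C + v))/2 = -(-24 + (C + v))/2 = -(-24 + C + v)/2 = 12 - C/2 - v/2)
((-47 - (3 + 0)²) + (c(-7, 1) - 17))*(-112) = ((-47 - (3 + 0)²) + ((12 - ½*1 - ½*(-7)) - 17))*(-112) = ((-47 - 1*3²) + ((12 - ½ + 7/2) - 17))*(-112) = ((-47 - 1*9) + (15 - 17))*(-112) = ((-47 - 9) - 2)*(-112) = (-56 - 2)*(-112) = -58*(-112) = 6496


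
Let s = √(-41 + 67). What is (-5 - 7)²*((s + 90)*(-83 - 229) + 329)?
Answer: -3996144 - 44928*√26 ≈ -4.2252e+6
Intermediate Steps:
s = √26 ≈ 5.0990
(-5 - 7)²*((s + 90)*(-83 - 229) + 329) = (-5 - 7)²*((√26 + 90)*(-83 - 229) + 329) = (-12)²*((90 + √26)*(-312) + 329) = 144*((-28080 - 312*√26) + 329) = 144*(-27751 - 312*√26) = -3996144 - 44928*√26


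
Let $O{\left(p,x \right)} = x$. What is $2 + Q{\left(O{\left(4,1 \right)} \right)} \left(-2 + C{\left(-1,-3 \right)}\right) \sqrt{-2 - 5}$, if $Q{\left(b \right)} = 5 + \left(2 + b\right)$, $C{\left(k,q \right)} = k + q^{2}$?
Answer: $2 + 48 i \sqrt{7} \approx 2.0 + 127.0 i$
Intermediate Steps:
$Q{\left(b \right)} = 7 + b$
$2 + Q{\left(O{\left(4,1 \right)} \right)} \left(-2 + C{\left(-1,-3 \right)}\right) \sqrt{-2 - 5} = 2 + \left(7 + 1\right) \left(-2 - \left(1 - \left(-3\right)^{2}\right)\right) \sqrt{-2 - 5} = 2 + 8 \left(-2 + \left(-1 + 9\right)\right) \sqrt{-7} = 2 + 8 \left(-2 + 8\right) i \sqrt{7} = 2 + 8 \cdot 6 i \sqrt{7} = 2 + 48 i \sqrt{7}$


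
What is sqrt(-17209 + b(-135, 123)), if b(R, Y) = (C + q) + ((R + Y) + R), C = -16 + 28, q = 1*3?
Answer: I*sqrt(17341) ≈ 131.69*I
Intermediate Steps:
q = 3
C = 12
b(R, Y) = 15 + Y + 2*R (b(R, Y) = (12 + 3) + ((R + Y) + R) = 15 + (Y + 2*R) = 15 + Y + 2*R)
sqrt(-17209 + b(-135, 123)) = sqrt(-17209 + (15 + 123 + 2*(-135))) = sqrt(-17209 + (15 + 123 - 270)) = sqrt(-17209 - 132) = sqrt(-17341) = I*sqrt(17341)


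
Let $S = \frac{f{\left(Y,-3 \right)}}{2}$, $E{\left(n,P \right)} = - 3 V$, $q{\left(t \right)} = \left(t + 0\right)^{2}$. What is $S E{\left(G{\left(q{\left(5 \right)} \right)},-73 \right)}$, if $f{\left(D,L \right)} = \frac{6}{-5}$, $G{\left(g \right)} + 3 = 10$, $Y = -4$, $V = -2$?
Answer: $- \frac{18}{5} \approx -3.6$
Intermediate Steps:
$q{\left(t \right)} = t^{2}$
$G{\left(g \right)} = 7$ ($G{\left(g \right)} = -3 + 10 = 7$)
$f{\left(D,L \right)} = - \frac{6}{5}$ ($f{\left(D,L \right)} = 6 \left(- \frac{1}{5}\right) = - \frac{6}{5}$)
$E{\left(n,P \right)} = 6$ ($E{\left(n,P \right)} = \left(-3\right) \left(-2\right) = 6$)
$S = - \frac{3}{5}$ ($S = - \frac{6}{5 \cdot 2} = \left(- \frac{6}{5}\right) \frac{1}{2} = - \frac{3}{5} \approx -0.6$)
$S E{\left(G{\left(q{\left(5 \right)} \right)},-73 \right)} = \left(- \frac{3}{5}\right) 6 = - \frac{18}{5}$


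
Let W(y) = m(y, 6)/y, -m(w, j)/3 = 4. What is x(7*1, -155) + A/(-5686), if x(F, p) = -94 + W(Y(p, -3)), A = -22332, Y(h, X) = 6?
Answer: -261762/2843 ≈ -92.073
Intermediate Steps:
m(w, j) = -12 (m(w, j) = -3*4 = -12)
W(y) = -12/y
x(F, p) = -96 (x(F, p) = -94 - 12/6 = -94 - 12*1/6 = -94 - 2 = -96)
x(7*1, -155) + A/(-5686) = -96 - 22332/(-5686) = -96 - 22332*(-1/5686) = -96 + 11166/2843 = -261762/2843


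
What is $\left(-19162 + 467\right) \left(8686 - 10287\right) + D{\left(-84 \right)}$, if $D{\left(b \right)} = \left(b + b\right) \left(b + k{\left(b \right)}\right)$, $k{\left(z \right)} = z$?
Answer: $29958919$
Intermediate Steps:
$D{\left(b \right)} = 4 b^{2}$ ($D{\left(b \right)} = \left(b + b\right) \left(b + b\right) = 2 b 2 b = 4 b^{2}$)
$\left(-19162 + 467\right) \left(8686 - 10287\right) + D{\left(-84 \right)} = \left(-19162 + 467\right) \left(8686 - 10287\right) + 4 \left(-84\right)^{2} = \left(-18695\right) \left(-1601\right) + 4 \cdot 7056 = 29930695 + 28224 = 29958919$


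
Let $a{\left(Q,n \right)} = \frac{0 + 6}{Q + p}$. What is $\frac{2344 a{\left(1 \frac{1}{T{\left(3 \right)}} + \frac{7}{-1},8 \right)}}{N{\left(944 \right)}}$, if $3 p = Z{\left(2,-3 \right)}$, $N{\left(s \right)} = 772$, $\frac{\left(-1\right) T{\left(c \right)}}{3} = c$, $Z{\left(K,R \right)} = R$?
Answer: $- \frac{31644}{14089} \approx -2.246$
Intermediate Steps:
$T{\left(c \right)} = - 3 c$
$p = -1$ ($p = \frac{1}{3} \left(-3\right) = -1$)
$a{\left(Q,n \right)} = \frac{6}{-1 + Q}$ ($a{\left(Q,n \right)} = \frac{0 + 6}{Q - 1} = \frac{6}{-1 + Q}$)
$\frac{2344 a{\left(1 \frac{1}{T{\left(3 \right)}} + \frac{7}{-1},8 \right)}}{N{\left(944 \right)}} = \frac{2344 \frac{6}{-1 + \left(1 \frac{1}{\left(-3\right) 3} + \frac{7}{-1}\right)}}{772} = 2344 \frac{6}{-1 + \left(1 \frac{1}{-9} + 7 \left(-1\right)\right)} \frac{1}{772} = 2344 \frac{6}{-1 + \left(1 \left(- \frac{1}{9}\right) - 7\right)} \frac{1}{772} = 2344 \frac{6}{-1 - \frac{64}{9}} \cdot \frac{1}{772} = 2344 \frac{6}{- \frac{73}{9}} \cdot \frac{1}{772} = 2344 \cdot 6 \left(- \frac{9}{73}\right) \frac{1}{772} = 2344 \left(- \frac{54}{73}\right) \frac{1}{772} = \left(- \frac{126576}{73}\right) \frac{1}{772} = - \frac{31644}{14089}$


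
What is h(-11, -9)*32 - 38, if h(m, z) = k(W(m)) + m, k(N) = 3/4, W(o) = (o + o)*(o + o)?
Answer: -366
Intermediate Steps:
W(o) = 4*o² (W(o) = (2*o)*(2*o) = 4*o²)
k(N) = ¾ (k(N) = 3*(¼) = ¾)
h(m, z) = ¾ + m
h(-11, -9)*32 - 38 = (¾ - 11)*32 - 38 = -41/4*32 - 38 = -328 - 38 = -366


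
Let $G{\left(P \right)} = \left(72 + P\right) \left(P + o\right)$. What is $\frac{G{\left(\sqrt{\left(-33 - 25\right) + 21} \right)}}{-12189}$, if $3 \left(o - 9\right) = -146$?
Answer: $\frac{2893}{12189} - \frac{97 i \sqrt{37}}{36567} \approx 0.23735 - 0.016136 i$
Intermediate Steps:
$o = - \frac{119}{3}$ ($o = 9 + \frac{1}{3} \left(-146\right) = 9 - \frac{146}{3} = - \frac{119}{3} \approx -39.667$)
$G{\left(P \right)} = \left(72 + P\right) \left(- \frac{119}{3} + P\right)$ ($G{\left(P \right)} = \left(72 + P\right) \left(P - \frac{119}{3}\right) = \left(72 + P\right) \left(- \frac{119}{3} + P\right)$)
$\frac{G{\left(\sqrt{\left(-33 - 25\right) + 21} \right)}}{-12189} = \frac{-2856 + \left(\sqrt{\left(-33 - 25\right) + 21}\right)^{2} + \frac{97 \sqrt{\left(-33 - 25\right) + 21}}{3}}{-12189} = \left(-2856 + \left(\sqrt{\left(-33 - 25\right) + 21}\right)^{2} + \frac{97 \sqrt{\left(-33 - 25\right) + 21}}{3}\right) \left(- \frac{1}{12189}\right) = \left(-2856 + \left(\sqrt{-58 + 21}\right)^{2} + \frac{97 \sqrt{-58 + 21}}{3}\right) \left(- \frac{1}{12189}\right) = \left(-2856 + \left(\sqrt{-37}\right)^{2} + \frac{97 \sqrt{-37}}{3}\right) \left(- \frac{1}{12189}\right) = \left(-2856 + \left(i \sqrt{37}\right)^{2} + \frac{97 i \sqrt{37}}{3}\right) \left(- \frac{1}{12189}\right) = \left(-2856 - 37 + \frac{97 i \sqrt{37}}{3}\right) \left(- \frac{1}{12189}\right) = \left(-2893 + \frac{97 i \sqrt{37}}{3}\right) \left(- \frac{1}{12189}\right) = \frac{2893}{12189} - \frac{97 i \sqrt{37}}{36567}$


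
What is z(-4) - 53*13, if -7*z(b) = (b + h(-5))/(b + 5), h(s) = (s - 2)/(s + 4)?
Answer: -4826/7 ≈ -689.43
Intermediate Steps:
h(s) = (-2 + s)/(4 + s)
z(b) = -(7 + b)/(7*(5 + b)) (z(b) = -(b + (-2 - 5)/(4 - 5))/(7*(b + 5)) = -(b - 7/(-1))/(7*(5 + b)) = -(b - 1*(-7))/(7*(5 + b)) = -(b + 7)/(7*(5 + b)) = -(7 + b)/(7*(5 + b)))
z(-4) - 53*13 = (-7 - 1*(-4))/(7*(5 - 4)) - 53*13 = (⅐)*(-7 + 4)/1 - 689 = (⅐)*1*(-3) - 689 = -3/7 - 689 = -4826/7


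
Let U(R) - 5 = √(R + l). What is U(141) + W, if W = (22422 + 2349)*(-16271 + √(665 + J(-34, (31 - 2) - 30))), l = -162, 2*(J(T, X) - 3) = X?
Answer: -403048936 + 24771*√2670/2 + I*√21 ≈ -4.0241e+8 + 4.5826*I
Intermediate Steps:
J(T, X) = 3 + X/2
U(R) = 5 + √(-162 + R) (U(R) = 5 + √(R - 162) = 5 + √(-162 + R))
W = -403048941 + 24771*√2670/2 (W = (22422 + 2349)*(-16271 + √(665 + (3 + ((31 - 2) - 30)/2))) = 24771*(-16271 + √(665 + (3 + (29 - 30)/2))) = 24771*(-16271 + √(665 + (3 + (½)*(-1)))) = 24771*(-16271 + √(665 + (3 - ½))) = 24771*(-16271 + √(665 + 5/2)) = 24771*(-16271 + √(1335/2)) = 24771*(-16271 + √2670/2) = -403048941 + 24771*√2670/2 ≈ -4.0241e+8)
U(141) + W = (5 + √(-162 + 141)) + (-403048941 + 24771*√2670/2) = (5 + √(-21)) + (-403048941 + 24771*√2670/2) = (5 + I*√21) + (-403048941 + 24771*√2670/2) = -403048936 + 24771*√2670/2 + I*√21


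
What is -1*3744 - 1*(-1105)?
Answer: -2639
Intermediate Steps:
-1*3744 - 1*(-1105) = -3744 + 1105 = -2639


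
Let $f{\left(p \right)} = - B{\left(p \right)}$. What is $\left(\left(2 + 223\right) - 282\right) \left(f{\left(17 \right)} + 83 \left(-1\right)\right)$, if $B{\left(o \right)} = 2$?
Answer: $4845$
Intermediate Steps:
$f{\left(p \right)} = -2$ ($f{\left(p \right)} = \left(-1\right) 2 = -2$)
$\left(\left(2 + 223\right) - 282\right) \left(f{\left(17 \right)} + 83 \left(-1\right)\right) = \left(\left(2 + 223\right) - 282\right) \left(-2 + 83 \left(-1\right)\right) = \left(225 - 282\right) \left(-2 - 83\right) = \left(-57\right) \left(-85\right) = 4845$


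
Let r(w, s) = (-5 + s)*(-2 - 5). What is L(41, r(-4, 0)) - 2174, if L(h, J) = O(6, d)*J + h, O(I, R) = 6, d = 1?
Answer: -1923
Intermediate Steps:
r(w, s) = 35 - 7*s (r(w, s) = (-5 + s)*(-7) = 35 - 7*s)
L(h, J) = h + 6*J (L(h, J) = 6*J + h = h + 6*J)
L(41, r(-4, 0)) - 2174 = (41 + 6*(35 - 7*0)) - 2174 = (41 + 6*(35 + 0)) - 2174 = (41 + 6*35) - 2174 = (41 + 210) - 2174 = 251 - 2174 = -1923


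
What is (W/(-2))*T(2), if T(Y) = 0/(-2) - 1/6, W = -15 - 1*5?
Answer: -5/3 ≈ -1.6667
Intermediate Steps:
W = -20 (W = -15 - 5 = -20)
T(Y) = -⅙ (T(Y) = 0*(-½) - 1*⅙ = 0 - ⅙ = -⅙)
(W/(-2))*T(2) = -20/(-2)*(-⅙) = -20*(-½)*(-⅙) = 10*(-⅙) = -5/3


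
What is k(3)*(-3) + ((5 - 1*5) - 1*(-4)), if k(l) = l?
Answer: -5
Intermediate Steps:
k(3)*(-3) + ((5 - 1*5) - 1*(-4)) = 3*(-3) + ((5 - 1*5) - 1*(-4)) = -9 + ((5 - 5) + 4) = -9 + (0 + 4) = -9 + 4 = -5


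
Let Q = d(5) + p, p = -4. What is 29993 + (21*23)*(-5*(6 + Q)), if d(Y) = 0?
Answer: 25163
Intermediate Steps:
Q = -4 (Q = 0 - 4 = -4)
29993 + (21*23)*(-5*(6 + Q)) = 29993 + (21*23)*(-5*(6 - 4)) = 29993 + 483*(-5*2) = 29993 + 483*(-10) = 29993 - 4830 = 25163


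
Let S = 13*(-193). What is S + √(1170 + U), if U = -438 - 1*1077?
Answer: -2509 + I*√345 ≈ -2509.0 + 18.574*I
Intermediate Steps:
S = -2509
U = -1515 (U = -438 - 1077 = -1515)
S + √(1170 + U) = -2509 + √(1170 - 1515) = -2509 + √(-345) = -2509 + I*√345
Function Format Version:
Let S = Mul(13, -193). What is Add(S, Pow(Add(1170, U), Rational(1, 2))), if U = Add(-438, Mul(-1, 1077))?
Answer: Add(-2509, Mul(I, Pow(345, Rational(1, 2)))) ≈ Add(-2509.0, Mul(18.574, I))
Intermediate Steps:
S = -2509
U = -1515 (U = Add(-438, -1077) = -1515)
Add(S, Pow(Add(1170, U), Rational(1, 2))) = Add(-2509, Pow(Add(1170, -1515), Rational(1, 2))) = Add(-2509, Pow(-345, Rational(1, 2))) = Add(-2509, Mul(I, Pow(345, Rational(1, 2))))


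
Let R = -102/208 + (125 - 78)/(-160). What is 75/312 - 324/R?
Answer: 70128455/169624 ≈ 413.43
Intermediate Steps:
R = -1631/2080 (R = -102*1/208 + 47*(-1/160) = -51/104 - 47/160 = -1631/2080 ≈ -0.78413)
75/312 - 324/R = 75/312 - 324/(-1631/2080) = 75*(1/312) - 324*(-2080/1631) = 25/104 + 673920/1631 = 70128455/169624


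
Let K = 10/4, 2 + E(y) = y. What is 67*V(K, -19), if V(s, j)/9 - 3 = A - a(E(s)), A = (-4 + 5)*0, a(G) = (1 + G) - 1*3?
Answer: 5427/2 ≈ 2713.5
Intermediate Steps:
E(y) = -2 + y
K = 5/2 (K = 10*(¼) = 5/2 ≈ 2.5000)
a(G) = -2 + G (a(G) = (1 + G) - 3 = -2 + G)
A = 0 (A = 1*0 = 0)
V(s, j) = 63 - 9*s (V(s, j) = 27 + 9*(0 - (-2 + (-2 + s))) = 27 + 9*(0 - (-4 + s)) = 27 + 9*(0 + (4 - s)) = 27 + 9*(4 - s) = 27 + (36 - 9*s) = 63 - 9*s)
67*V(K, -19) = 67*(63 - 9*5/2) = 67*(63 - 45/2) = 67*(81/2) = 5427/2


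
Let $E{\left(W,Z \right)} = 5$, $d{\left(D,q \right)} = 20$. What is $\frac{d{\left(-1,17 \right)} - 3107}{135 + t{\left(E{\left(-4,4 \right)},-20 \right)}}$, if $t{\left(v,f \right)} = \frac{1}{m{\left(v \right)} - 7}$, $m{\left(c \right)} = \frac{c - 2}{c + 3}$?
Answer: $- \frac{23373}{1021} \approx -22.892$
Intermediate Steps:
$m{\left(c \right)} = \frac{-2 + c}{3 + c}$
$t{\left(v,f \right)} = \frac{1}{-7 + \frac{-2 + v}{3 + v}}$ ($t{\left(v,f \right)} = \frac{1}{\frac{-2 + v}{3 + v} - 7} = \frac{1}{-7 + \frac{-2 + v}{3 + v}}$)
$\frac{d{\left(-1,17 \right)} - 3107}{135 + t{\left(E{\left(-4,4 \right)},-20 \right)}} = \frac{20 - 3107}{135 + \frac{3 + 5}{-23 - 30}} = - \frac{3087}{135 + \frac{1}{-23 - 30} \cdot 8} = - \frac{3087}{135 + \frac{1}{-53} \cdot 8} = - \frac{3087}{135 - \frac{8}{53}} = - \frac{3087}{\frac{7147}{53}} = \left(-3087\right) \frac{53}{7147} = - \frac{23373}{1021}$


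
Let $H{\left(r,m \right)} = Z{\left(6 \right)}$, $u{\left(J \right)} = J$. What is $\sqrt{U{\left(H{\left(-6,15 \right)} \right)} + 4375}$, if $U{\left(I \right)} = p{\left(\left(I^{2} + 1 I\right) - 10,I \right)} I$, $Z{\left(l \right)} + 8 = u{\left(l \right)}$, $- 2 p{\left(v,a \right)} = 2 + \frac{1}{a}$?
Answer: $\frac{\sqrt{17506}}{2} \approx 66.155$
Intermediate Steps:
$p{\left(v,a \right)} = -1 - \frac{1}{2 a}$ ($p{\left(v,a \right)} = - \frac{2 + \frac{1}{a}}{2} = -1 - \frac{1}{2 a}$)
$Z{\left(l \right)} = -8 + l$
$H{\left(r,m \right)} = -2$ ($H{\left(r,m \right)} = -8 + 6 = -2$)
$U{\left(I \right)} = - \frac{1}{2} - I$ ($U{\left(I \right)} = \frac{- \frac{1}{2} - I}{I} I = - \frac{1}{2} - I$)
$\sqrt{U{\left(H{\left(-6,15 \right)} \right)} + 4375} = \sqrt{\left(- \frac{1}{2} - -2\right) + 4375} = \sqrt{\left(- \frac{1}{2} + 2\right) + 4375} = \sqrt{\frac{3}{2} + 4375} = \sqrt{\frac{8753}{2}} = \frac{\sqrt{17506}}{2}$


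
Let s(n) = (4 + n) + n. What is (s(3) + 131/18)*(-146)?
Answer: -22703/9 ≈ -2522.6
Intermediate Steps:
s(n) = 4 + 2*n
(s(3) + 131/18)*(-146) = ((4 + 2*3) + 131/18)*(-146) = ((4 + 6) + 131*(1/18))*(-146) = (10 + 131/18)*(-146) = (311/18)*(-146) = -22703/9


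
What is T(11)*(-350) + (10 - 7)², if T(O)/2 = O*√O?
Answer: 9 - 7700*√11 ≈ -25529.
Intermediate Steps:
T(O) = 2*O^(3/2) (T(O) = 2*(O*√O) = 2*O^(3/2))
T(11)*(-350) + (10 - 7)² = (2*11^(3/2))*(-350) + (10 - 7)² = (2*(11*√11))*(-350) + 3² = (22*√11)*(-350) + 9 = -7700*√11 + 9 = 9 - 7700*√11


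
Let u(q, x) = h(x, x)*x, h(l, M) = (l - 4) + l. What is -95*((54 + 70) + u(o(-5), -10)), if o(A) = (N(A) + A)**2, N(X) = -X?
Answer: -34580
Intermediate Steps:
h(l, M) = -4 + 2*l (h(l, M) = (-4 + l) + l = -4 + 2*l)
o(A) = 0 (o(A) = (-A + A)**2 = 0**2 = 0)
u(q, x) = x*(-4 + 2*x) (u(q, x) = (-4 + 2*x)*x = x*(-4 + 2*x))
-95*((54 + 70) + u(o(-5), -10)) = -95*((54 + 70) + 2*(-10)*(-2 - 10)) = -95*(124 + 2*(-10)*(-12)) = -95*(124 + 240) = -95*364 = -34580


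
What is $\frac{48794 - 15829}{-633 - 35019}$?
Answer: $- \frac{32965}{35652} \approx -0.92463$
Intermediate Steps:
$\frac{48794 - 15829}{-633 - 35019} = \frac{32965}{-35652} = 32965 \left(- \frac{1}{35652}\right) = - \frac{32965}{35652}$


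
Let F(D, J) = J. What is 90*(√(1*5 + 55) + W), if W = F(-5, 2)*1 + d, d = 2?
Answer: 360 + 180*√15 ≈ 1057.1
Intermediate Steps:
W = 4 (W = 2*1 + 2 = 2 + 2 = 4)
90*(√(1*5 + 55) + W) = 90*(√(1*5 + 55) + 4) = 90*(√(5 + 55) + 4) = 90*(√60 + 4) = 90*(2*√15 + 4) = 90*(4 + 2*√15) = 360 + 180*√15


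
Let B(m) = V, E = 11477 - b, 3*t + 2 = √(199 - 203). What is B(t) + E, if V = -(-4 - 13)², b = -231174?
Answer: 242362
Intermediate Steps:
t = -⅔ + 2*I/3 (t = -⅔ + √(199 - 203)/3 = -⅔ + √(-4)/3 = -⅔ + (2*I)/3 = -⅔ + 2*I/3 ≈ -0.66667 + 0.66667*I)
E = 242651 (E = 11477 - 1*(-231174) = 11477 + 231174 = 242651)
V = -289 (V = -1*(-17)² = -1*289 = -289)
B(m) = -289
B(t) + E = -289 + 242651 = 242362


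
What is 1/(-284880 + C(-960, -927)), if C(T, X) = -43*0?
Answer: -1/284880 ≈ -3.5102e-6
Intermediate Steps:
C(T, X) = 0
1/(-284880 + C(-960, -927)) = 1/(-284880 + 0) = 1/(-284880) = -1/284880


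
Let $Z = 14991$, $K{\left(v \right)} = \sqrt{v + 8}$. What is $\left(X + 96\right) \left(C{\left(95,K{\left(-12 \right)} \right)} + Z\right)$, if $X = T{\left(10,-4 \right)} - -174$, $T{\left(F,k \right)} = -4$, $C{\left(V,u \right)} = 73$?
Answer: $4007024$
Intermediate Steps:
$K{\left(v \right)} = \sqrt{8 + v}$
$X = 170$ ($X = -4 - -174 = -4 + 174 = 170$)
$\left(X + 96\right) \left(C{\left(95,K{\left(-12 \right)} \right)} + Z\right) = \left(170 + 96\right) \left(73 + 14991\right) = 266 \cdot 15064 = 4007024$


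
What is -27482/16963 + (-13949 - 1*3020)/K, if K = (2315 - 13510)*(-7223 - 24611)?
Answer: -9794367800807/6045301589690 ≈ -1.6202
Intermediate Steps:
K = 356381630 (K = -11195*(-31834) = 356381630)
-27482/16963 + (-13949 - 1*3020)/K = -27482/16963 + (-13949 - 1*3020)/356381630 = -27482*1/16963 + (-13949 - 3020)*(1/356381630) = -27482/16963 - 16969*1/356381630 = -27482/16963 - 16969/356381630 = -9794367800807/6045301589690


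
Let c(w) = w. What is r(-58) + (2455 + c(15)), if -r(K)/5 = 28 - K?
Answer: 2040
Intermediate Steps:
r(K) = -140 + 5*K (r(K) = -5*(28 - K) = -140 + 5*K)
r(-58) + (2455 + c(15)) = (-140 + 5*(-58)) + (2455 + 15) = (-140 - 290) + 2470 = -430 + 2470 = 2040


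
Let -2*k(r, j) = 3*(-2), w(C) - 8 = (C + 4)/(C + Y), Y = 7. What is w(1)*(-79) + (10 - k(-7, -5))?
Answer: -5395/8 ≈ -674.38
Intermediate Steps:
w(C) = 8 + (4 + C)/(7 + C) (w(C) = 8 + (C + 4)/(C + 7) = 8 + (4 + C)/(7 + C))
k(r, j) = 3 (k(r, j) = -3*(-2)/2 = -½*(-6) = 3)
w(1)*(-79) + (10 - k(-7, -5)) = (3*(20 + 3*1)/(7 + 1))*(-79) + (10 - 1*3) = (3*(20 + 3)/8)*(-79) + (10 - 3) = (3*(⅛)*23)*(-79) + 7 = (69/8)*(-79) + 7 = -5451/8 + 7 = -5395/8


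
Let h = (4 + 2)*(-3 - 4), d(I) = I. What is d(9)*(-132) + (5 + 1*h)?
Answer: -1225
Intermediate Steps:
h = -42 (h = 6*(-7) = -42)
d(9)*(-132) + (5 + 1*h) = 9*(-132) + (5 + 1*(-42)) = -1188 + (5 - 42) = -1188 - 37 = -1225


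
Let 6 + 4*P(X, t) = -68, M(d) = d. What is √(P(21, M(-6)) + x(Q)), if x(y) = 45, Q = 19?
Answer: √106/2 ≈ 5.1478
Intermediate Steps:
P(X, t) = -37/2 (P(X, t) = -3/2 + (¼)*(-68) = -3/2 - 17 = -37/2)
√(P(21, M(-6)) + x(Q)) = √(-37/2 + 45) = √(53/2) = √106/2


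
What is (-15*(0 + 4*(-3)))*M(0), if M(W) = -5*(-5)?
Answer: 4500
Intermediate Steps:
M(W) = 25
(-15*(0 + 4*(-3)))*M(0) = -15*(0 + 4*(-3))*25 = -15*(0 - 12)*25 = -15*(-12)*25 = 180*25 = 4500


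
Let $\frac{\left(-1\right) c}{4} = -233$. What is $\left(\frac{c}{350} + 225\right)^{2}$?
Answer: $\frac{1587305281}{30625} \approx 51830.0$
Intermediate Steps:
$c = 932$ ($c = \left(-4\right) \left(-233\right) = 932$)
$\left(\frac{c}{350} + 225\right)^{2} = \left(\frac{932}{350} + 225\right)^{2} = \left(932 \cdot \frac{1}{350} + 225\right)^{2} = \left(\frac{466}{175} + 225\right)^{2} = \left(\frac{39841}{175}\right)^{2} = \frac{1587305281}{30625}$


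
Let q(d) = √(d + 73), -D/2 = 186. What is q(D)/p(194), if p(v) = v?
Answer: I*√299/194 ≈ 0.089132*I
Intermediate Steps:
D = -372 (D = -2*186 = -372)
q(d) = √(73 + d)
q(D)/p(194) = √(73 - 372)/194 = √(-299)*(1/194) = (I*√299)*(1/194) = I*√299/194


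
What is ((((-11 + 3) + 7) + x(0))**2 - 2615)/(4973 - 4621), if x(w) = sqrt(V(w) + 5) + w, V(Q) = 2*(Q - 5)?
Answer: -2615/352 + (1 - I*sqrt(5))**2/352 ≈ -7.4403 - 0.012705*I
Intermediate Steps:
V(Q) = -10 + 2*Q (V(Q) = 2*(-5 + Q) = -10 + 2*Q)
x(w) = w + sqrt(-5 + 2*w) (x(w) = sqrt((-10 + 2*w) + 5) + w = sqrt(-5 + 2*w) + w = w + sqrt(-5 + 2*w))
((((-11 + 3) + 7) + x(0))**2 - 2615)/(4973 - 4621) = ((((-11 + 3) + 7) + (0 + sqrt(-5 + 2*0)))**2 - 2615)/(4973 - 4621) = (((-8 + 7) + (0 + sqrt(-5 + 0)))**2 - 2615)/352 = ((-1 + (0 + sqrt(-5)))**2 - 2615)*(1/352) = ((-1 + (0 + I*sqrt(5)))**2 - 2615)*(1/352) = ((-1 + I*sqrt(5))**2 - 2615)*(1/352) = (-2615 + (-1 + I*sqrt(5))**2)*(1/352) = -2615/352 + (-1 + I*sqrt(5))**2/352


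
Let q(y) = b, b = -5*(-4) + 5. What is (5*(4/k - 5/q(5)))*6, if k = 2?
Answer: 54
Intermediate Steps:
b = 25 (b = 20 + 5 = 25)
q(y) = 25
(5*(4/k - 5/q(5)))*6 = (5*(4/2 - 5/25))*6 = (5*(4*(½) - 5*1/25))*6 = (5*(2 - ⅕))*6 = (5*(9/5))*6 = 9*6 = 54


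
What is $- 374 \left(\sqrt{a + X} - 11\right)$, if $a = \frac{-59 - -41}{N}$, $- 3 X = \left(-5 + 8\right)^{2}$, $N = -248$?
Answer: $4114 - \frac{2057 i \sqrt{93}}{31} \approx 4114.0 - 639.9 i$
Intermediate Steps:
$X = -3$ ($X = - \frac{\left(-5 + 8\right)^{2}}{3} = - \frac{3^{2}}{3} = \left(- \frac{1}{3}\right) 9 = -3$)
$a = \frac{9}{124}$ ($a = \frac{-59 - -41}{-248} = \left(-59 + 41\right) \left(- \frac{1}{248}\right) = \left(-18\right) \left(- \frac{1}{248}\right) = \frac{9}{124} \approx 0.072581$)
$- 374 \left(\sqrt{a + X} - 11\right) = - 374 \left(\sqrt{\frac{9}{124} - 3} - 11\right) = - 374 \left(\sqrt{- \frac{363}{124}} - 11\right) = - 374 \left(\frac{11 i \sqrt{93}}{62} - 11\right) = - 374 \left(-11 + \frac{11 i \sqrt{93}}{62}\right) = 4114 - \frac{2057 i \sqrt{93}}{31}$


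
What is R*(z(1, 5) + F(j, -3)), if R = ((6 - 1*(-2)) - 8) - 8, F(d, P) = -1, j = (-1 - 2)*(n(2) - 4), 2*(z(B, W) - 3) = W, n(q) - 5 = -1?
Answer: -36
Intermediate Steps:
n(q) = 4 (n(q) = 5 - 1 = 4)
z(B, W) = 3 + W/2
j = 0 (j = (-1 - 2)*(4 - 4) = -3*0 = 0)
R = -8 (R = ((6 + 2) - 8) - 8 = (8 - 8) - 8 = 0 - 8 = -8)
R*(z(1, 5) + F(j, -3)) = -8*((3 + (½)*5) - 1) = -8*((3 + 5/2) - 1) = -8*(11/2 - 1) = -8*9/2 = -36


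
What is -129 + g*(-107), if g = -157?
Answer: 16670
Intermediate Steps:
-129 + g*(-107) = -129 - 157*(-107) = -129 + 16799 = 16670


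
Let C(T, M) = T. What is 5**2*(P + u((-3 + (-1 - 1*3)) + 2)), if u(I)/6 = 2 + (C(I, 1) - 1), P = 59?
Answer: 875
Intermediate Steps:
u(I) = 6 + 6*I (u(I) = 6*(2 + (I - 1)) = 6*(2 + (-1 + I)) = 6*(1 + I) = 6 + 6*I)
5**2*(P + u((-3 + (-1 - 1*3)) + 2)) = 5**2*(59 + (6 + 6*((-3 + (-1 - 1*3)) + 2))) = 25*(59 + (6 + 6*((-3 + (-1 - 3)) + 2))) = 25*(59 + (6 + 6*((-3 - 4) + 2))) = 25*(59 + (6 + 6*(-7 + 2))) = 25*(59 + (6 + 6*(-5))) = 25*(59 + (6 - 30)) = 25*(59 - 24) = 25*35 = 875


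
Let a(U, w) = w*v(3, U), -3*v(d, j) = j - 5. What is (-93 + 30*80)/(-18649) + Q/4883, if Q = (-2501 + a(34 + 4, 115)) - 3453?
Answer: -145892212/91063067 ≈ -1.6021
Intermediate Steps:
v(d, j) = 5/3 - j/3 (v(d, j) = -(j - 5)/3 = -(-5 + j)/3 = 5/3 - j/3)
a(U, w) = w*(5/3 - U/3)
Q = -7219 (Q = (-2501 + (1/3)*115*(5 - (34 + 4))) - 3453 = (-2501 + (1/3)*115*(5 - 1*38)) - 3453 = (-2501 + (1/3)*115*(5 - 38)) - 3453 = (-2501 + (1/3)*115*(-33)) - 3453 = (-2501 - 1265) - 3453 = -3766 - 3453 = -7219)
(-93 + 30*80)/(-18649) + Q/4883 = (-93 + 30*80)/(-18649) - 7219/4883 = (-93 + 2400)*(-1/18649) - 7219*1/4883 = 2307*(-1/18649) - 7219/4883 = -2307/18649 - 7219/4883 = -145892212/91063067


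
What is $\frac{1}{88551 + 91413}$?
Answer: $\frac{1}{179964} \approx 5.5567 \cdot 10^{-6}$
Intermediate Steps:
$\frac{1}{88551 + 91413} = \frac{1}{179964}$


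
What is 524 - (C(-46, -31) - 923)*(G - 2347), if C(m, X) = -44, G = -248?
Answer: -2508841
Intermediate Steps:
524 - (C(-46, -31) - 923)*(G - 2347) = 524 - (-44 - 923)*(-248 - 2347) = 524 - (-967)*(-2595) = 524 - 1*2509365 = 524 - 2509365 = -2508841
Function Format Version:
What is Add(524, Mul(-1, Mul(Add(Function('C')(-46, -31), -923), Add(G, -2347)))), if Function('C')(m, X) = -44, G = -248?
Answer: -2508841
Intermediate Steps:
Add(524, Mul(-1, Mul(Add(Function('C')(-46, -31), -923), Add(G, -2347)))) = Add(524, Mul(-1, Mul(Add(-44, -923), Add(-248, -2347)))) = Add(524, Mul(-1, Mul(-967, -2595))) = Add(524, Mul(-1, 2509365)) = Add(524, -2509365) = -2508841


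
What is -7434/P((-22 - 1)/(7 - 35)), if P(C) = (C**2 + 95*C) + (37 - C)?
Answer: -5828256/90073 ≈ -64.706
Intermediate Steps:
P(C) = 37 + C**2 + 94*C
-7434/P((-22 - 1)/(7 - 35)) = -7434/(37 + ((-22 - 1)/(7 - 35))**2 + 94*((-22 - 1)/(7 - 35))) = -7434/(37 + (-23/(-28))**2 + 94*(-23/(-28))) = -7434/(37 + (-23*(-1/28))**2 + 94*(-23*(-1/28))) = -7434/(37 + (23/28)**2 + 94*(23/28)) = -7434/(37 + 529/784 + 1081/14) = -7434/90073/784 = -7434*784/90073 = -5828256/90073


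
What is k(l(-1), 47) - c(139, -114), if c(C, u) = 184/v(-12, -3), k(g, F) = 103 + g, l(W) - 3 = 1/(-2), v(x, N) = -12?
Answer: 725/6 ≈ 120.83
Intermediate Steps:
l(W) = 5/2 (l(W) = 3 + 1/(-2) = 3 - ½ = 5/2)
c(C, u) = -46/3 (c(C, u) = 184/(-12) = 184*(-1/12) = -46/3)
k(l(-1), 47) - c(139, -114) = (103 + 5/2) - 1*(-46/3) = 211/2 + 46/3 = 725/6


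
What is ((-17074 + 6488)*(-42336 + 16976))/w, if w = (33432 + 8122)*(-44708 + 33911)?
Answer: -1699120/2839611 ≈ -0.59836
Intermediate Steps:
w = -448658538 (w = 41554*(-10797) = -448658538)
((-17074 + 6488)*(-42336 + 16976))/w = ((-17074 + 6488)*(-42336 + 16976))/(-448658538) = -10586*(-25360)*(-1/448658538) = 268460960*(-1/448658538) = -1699120/2839611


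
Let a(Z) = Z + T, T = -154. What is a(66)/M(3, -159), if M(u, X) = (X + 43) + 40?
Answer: 22/19 ≈ 1.1579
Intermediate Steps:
M(u, X) = 83 + X (M(u, X) = (43 + X) + 40 = 83 + X)
a(Z) = -154 + Z (a(Z) = Z - 154 = -154 + Z)
a(66)/M(3, -159) = (-154 + 66)/(83 - 159) = -88/(-76) = -88*(-1/76) = 22/19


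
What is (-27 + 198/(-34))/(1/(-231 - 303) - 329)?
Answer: 297972/2986679 ≈ 0.099767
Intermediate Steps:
(-27 + 198/(-34))/(1/(-231 - 303) - 329) = (-27 + 198*(-1/34))/(1/(-534) - 329) = (-27 - 99/17)/(-1/534 - 329) = -558/(17*(-175687/534)) = -558/17*(-534/175687) = 297972/2986679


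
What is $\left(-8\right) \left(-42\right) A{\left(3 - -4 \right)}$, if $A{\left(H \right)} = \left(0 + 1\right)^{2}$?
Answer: $336$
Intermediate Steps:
$A{\left(H \right)} = 1$ ($A{\left(H \right)} = 1^{2} = 1$)
$\left(-8\right) \left(-42\right) A{\left(3 - -4 \right)} = \left(-8\right) \left(-42\right) 1 = 336 \cdot 1 = 336$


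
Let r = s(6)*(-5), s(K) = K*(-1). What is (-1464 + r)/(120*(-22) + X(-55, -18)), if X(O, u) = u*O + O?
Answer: 1434/1705 ≈ 0.84106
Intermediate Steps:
s(K) = -K
r = 30 (r = -1*6*(-5) = -6*(-5) = 30)
X(O, u) = O + O*u (X(O, u) = O*u + O = O + O*u)
(-1464 + r)/(120*(-22) + X(-55, -18)) = (-1464 + 30)/(120*(-22) - 55*(1 - 18)) = -1434/(-2640 - 55*(-17)) = -1434/(-2640 + 935) = -1434/(-1705) = -1434*(-1/1705) = 1434/1705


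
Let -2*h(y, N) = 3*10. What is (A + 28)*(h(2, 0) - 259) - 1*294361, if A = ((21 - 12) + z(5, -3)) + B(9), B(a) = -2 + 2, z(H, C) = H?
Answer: -305869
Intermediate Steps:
B(a) = 0
h(y, N) = -15 (h(y, N) = -3*10/2 = -½*30 = -15)
A = 14 (A = ((21 - 12) + 5) + 0 = (9 + 5) + 0 = 14 + 0 = 14)
(A + 28)*(h(2, 0) - 259) - 1*294361 = (14 + 28)*(-15 - 259) - 1*294361 = 42*(-274) - 294361 = -11508 - 294361 = -305869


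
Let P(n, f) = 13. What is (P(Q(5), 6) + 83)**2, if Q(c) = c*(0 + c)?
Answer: 9216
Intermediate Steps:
Q(c) = c**2 (Q(c) = c*c = c**2)
(P(Q(5), 6) + 83)**2 = (13 + 83)**2 = 96**2 = 9216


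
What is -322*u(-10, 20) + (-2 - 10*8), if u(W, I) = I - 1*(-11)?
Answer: -10064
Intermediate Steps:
u(W, I) = 11 + I (u(W, I) = I + 11 = 11 + I)
-322*u(-10, 20) + (-2 - 10*8) = -322*(11 + 20) + (-2 - 10*8) = -322*31 + (-2 - 80) = -9982 - 82 = -10064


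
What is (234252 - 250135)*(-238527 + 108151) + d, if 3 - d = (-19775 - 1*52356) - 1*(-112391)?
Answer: 2070721751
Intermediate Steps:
d = -40257 (d = 3 - ((-19775 - 1*52356) - 1*(-112391)) = 3 - ((-19775 - 52356) + 112391) = 3 - (-72131 + 112391) = 3 - 1*40260 = 3 - 40260 = -40257)
(234252 - 250135)*(-238527 + 108151) + d = (234252 - 250135)*(-238527 + 108151) - 40257 = -15883*(-130376) - 40257 = 2070762008 - 40257 = 2070721751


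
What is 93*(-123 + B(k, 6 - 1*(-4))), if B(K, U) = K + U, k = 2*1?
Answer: -10323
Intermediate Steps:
k = 2
93*(-123 + B(k, 6 - 1*(-4))) = 93*(-123 + (2 + (6 - 1*(-4)))) = 93*(-123 + (2 + (6 + 4))) = 93*(-123 + (2 + 10)) = 93*(-123 + 12) = 93*(-111) = -10323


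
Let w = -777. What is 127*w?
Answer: -98679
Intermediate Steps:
127*w = 127*(-777) = -98679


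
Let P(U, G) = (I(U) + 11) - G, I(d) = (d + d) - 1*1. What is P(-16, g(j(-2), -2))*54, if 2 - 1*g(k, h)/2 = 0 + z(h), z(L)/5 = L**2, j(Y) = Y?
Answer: 756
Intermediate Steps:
z(L) = 5*L**2
I(d) = -1 + 2*d (I(d) = 2*d - 1 = -1 + 2*d)
g(k, h) = 4 - 10*h**2 (g(k, h) = 4 - 2*(0 + 5*h**2) = 4 - 10*h**2)
P(U, G) = 10 - G + 2*U (P(U, G) = ((-1 + 2*U) + 11) - G = (10 + 2*U) - G = 10 - G + 2*U)
P(-16, g(j(-2), -2))*54 = (10 - (4 - 10*(-2)**2) + 2*(-16))*54 = (10 - (4 - 10*4) - 32)*54 = (10 - (4 - 40) - 32)*54 = (10 - 1*(-36) - 32)*54 = (10 + 36 - 32)*54 = 14*54 = 756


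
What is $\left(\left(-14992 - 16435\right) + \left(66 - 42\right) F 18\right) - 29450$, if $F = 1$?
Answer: $-60445$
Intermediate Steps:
$\left(\left(-14992 - 16435\right) + \left(66 - 42\right) F 18\right) - 29450 = \left(\left(-14992 - 16435\right) + \left(66 - 42\right) 1 \cdot 18\right) - 29450 = \left(\left(-14992 - 16435\right) + 24 \cdot 18\right) - 29450 = \left(-31427 + 432\right) - 29450 = -30995 - 29450 = -60445$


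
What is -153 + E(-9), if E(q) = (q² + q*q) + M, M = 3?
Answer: 12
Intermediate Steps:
E(q) = 3 + 2*q² (E(q) = (q² + q*q) + 3 = (q² + q²) + 3 = 2*q² + 3 = 3 + 2*q²)
-153 + E(-9) = -153 + (3 + 2*(-9)²) = -153 + (3 + 2*81) = -153 + (3 + 162) = -153 + 165 = 12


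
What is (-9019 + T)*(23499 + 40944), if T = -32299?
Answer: -2662655874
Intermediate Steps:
(-9019 + T)*(23499 + 40944) = (-9019 - 32299)*(23499 + 40944) = -41318*64443 = -2662655874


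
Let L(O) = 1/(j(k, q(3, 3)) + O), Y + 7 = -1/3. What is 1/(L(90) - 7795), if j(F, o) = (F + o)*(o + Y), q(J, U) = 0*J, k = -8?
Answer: -446/3476567 ≈ -0.00012829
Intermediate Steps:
Y = -22/3 (Y = -7 - 1/3 = -22/3 ≈ -7.3333)
q(J, U) = 0
j(F, o) = (-22/3 + o)*(F + o) (j(F, o) = (F + o)*(o - 22/3) = (F + o)*(-22/3 + o) = (-22/3 + o)*(F + o))
L(O) = 1/(176/3 + O) (L(O) = 1/((0**2 - 22/3*(-8) - 22/3*0 - 8*0) + O) = 1/((0 + 176/3 + 0 + 0) + O) = 1/(176/3 + O))
1/(L(90) - 7795) = 1/(3/(176 + 3*90) - 7795) = 1/(3/(176 + 270) - 7795) = 1/(3/446 - 7795) = 1/(-3476567/446) = -446/3476567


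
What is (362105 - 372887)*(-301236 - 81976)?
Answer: 4131791784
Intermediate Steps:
(362105 - 372887)*(-301236 - 81976) = -10782*(-383212) = 4131791784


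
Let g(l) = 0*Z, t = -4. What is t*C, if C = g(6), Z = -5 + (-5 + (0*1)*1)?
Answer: 0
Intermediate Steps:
Z = -10 (Z = -5 + (-5 + 0*1) = -5 + (-5 + 0) = -5 - 5 = -10)
g(l) = 0 (g(l) = 0*(-10) = 0)
C = 0
t*C = -4*0 = 0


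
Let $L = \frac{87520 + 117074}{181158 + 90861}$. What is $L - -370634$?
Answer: $\frac{33606564880}{90673} \approx 3.7064 \cdot 10^{5}$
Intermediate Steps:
$L = \frac{68198}{90673}$ ($L = \frac{204594}{272019} = 204594 \cdot \frac{1}{272019} = \frac{68198}{90673} \approx 0.75213$)
$L - -370634 = \frac{68198}{90673} - -370634 = \frac{68198}{90673} + 370634 = \frac{33606564880}{90673}$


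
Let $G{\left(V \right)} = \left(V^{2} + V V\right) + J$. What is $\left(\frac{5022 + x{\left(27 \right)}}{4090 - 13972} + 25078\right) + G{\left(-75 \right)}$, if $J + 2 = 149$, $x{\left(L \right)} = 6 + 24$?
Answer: $\frac{60073483}{1647} \approx 36475.0$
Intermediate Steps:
$x{\left(L \right)} = 30$
$J = 147$ ($J = -2 + 149 = 147$)
$G{\left(V \right)} = 147 + 2 V^{2}$ ($G{\left(V \right)} = \left(V^{2} + V V\right) + 147 = \left(V^{2} + V^{2}\right) + 147 = 2 V^{2} + 147 = 147 + 2 V^{2}$)
$\left(\frac{5022 + x{\left(27 \right)}}{4090 - 13972} + 25078\right) + G{\left(-75 \right)} = \left(\frac{5022 + 30}{4090 - 13972} + 25078\right) + \left(147 + 2 \left(-75\right)^{2}\right) = \left(\frac{5052}{-9882} + 25078\right) + \left(147 + 2 \cdot 5625\right) = \left(5052 \left(- \frac{1}{9882}\right) + 25078\right) + \left(147 + 11250\right) = \left(- \frac{842}{1647} + 25078\right) + 11397 = \frac{41302624}{1647} + 11397 = \frac{60073483}{1647}$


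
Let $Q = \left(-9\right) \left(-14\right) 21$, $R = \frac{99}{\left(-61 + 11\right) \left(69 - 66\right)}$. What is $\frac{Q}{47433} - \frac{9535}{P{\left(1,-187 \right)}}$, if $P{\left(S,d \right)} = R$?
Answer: $\frac{7537923356}{521763} \approx 14447.0$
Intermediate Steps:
$R = - \frac{33}{50}$ ($R = \frac{99}{\left(-50\right) 3} = \frac{99}{-150} = 99 \left(- \frac{1}{150}\right) = - \frac{33}{50} \approx -0.66$)
$P{\left(S,d \right)} = - \frac{33}{50}$
$Q = 2646$ ($Q = 126 \cdot 21 = 2646$)
$\frac{Q}{47433} - \frac{9535}{P{\left(1,-187 \right)}} = \frac{2646}{47433} - \frac{9535}{- \frac{33}{50}} = 2646 \cdot \frac{1}{47433} - - \frac{476750}{33} = \frac{882}{15811} + \frac{476750}{33} = \frac{7537923356}{521763}$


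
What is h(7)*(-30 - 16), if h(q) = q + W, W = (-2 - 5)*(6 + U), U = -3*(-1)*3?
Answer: 4508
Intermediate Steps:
U = 9 (U = 3*3 = 9)
W = -105 (W = (-2 - 5)*(6 + 9) = -7*15 = -105)
h(q) = -105 + q (h(q) = q - 105 = -105 + q)
h(7)*(-30 - 16) = (-105 + 7)*(-30 - 16) = -98*(-46) = 4508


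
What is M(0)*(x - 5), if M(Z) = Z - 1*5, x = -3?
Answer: 40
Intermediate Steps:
M(Z) = -5 + Z (M(Z) = Z - 5 = -5 + Z)
M(0)*(x - 5) = (-5 + 0)*(-3 - 5) = -5*(-8) = 40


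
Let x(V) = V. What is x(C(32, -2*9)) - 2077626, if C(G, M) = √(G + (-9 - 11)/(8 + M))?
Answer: -2077626 + √34 ≈ -2.0776e+6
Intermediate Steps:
C(G, M) = √(G - 20/(8 + M))
x(C(32, -2*9)) - 2077626 = √((-20 + 32*(8 - 2*9))/(8 - 2*9)) - 2077626 = √((-20 + 32*(8 - 18))/(8 - 18)) - 2077626 = √((-20 + 32*(-10))/(-10)) - 2077626 = √(-(-20 - 320)/10) - 2077626 = √(-⅒*(-340)) - 2077626 = √34 - 2077626 = -2077626 + √34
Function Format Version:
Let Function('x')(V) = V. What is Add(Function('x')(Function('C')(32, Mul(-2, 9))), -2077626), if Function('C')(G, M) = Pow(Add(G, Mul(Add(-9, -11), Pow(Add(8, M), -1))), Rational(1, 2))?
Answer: Add(-2077626, Pow(34, Rational(1, 2))) ≈ -2.0776e+6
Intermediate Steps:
Function('C')(G, M) = Pow(Add(G, Mul(-20, Pow(Add(8, M), -1))), Rational(1, 2))
Add(Function('x')(Function('C')(32, Mul(-2, 9))), -2077626) = Add(Pow(Mul(Pow(Add(8, Mul(-2, 9)), -1), Add(-20, Mul(32, Add(8, Mul(-2, 9))))), Rational(1, 2)), -2077626) = Add(Pow(Mul(Pow(Add(8, -18), -1), Add(-20, Mul(32, Add(8, -18)))), Rational(1, 2)), -2077626) = Add(Pow(Mul(Pow(-10, -1), Add(-20, Mul(32, -10))), Rational(1, 2)), -2077626) = Add(Pow(Mul(Rational(-1, 10), Add(-20, -320)), Rational(1, 2)), -2077626) = Add(Pow(Mul(Rational(-1, 10), -340), Rational(1, 2)), -2077626) = Add(Pow(34, Rational(1, 2)), -2077626) = Add(-2077626, Pow(34, Rational(1, 2)))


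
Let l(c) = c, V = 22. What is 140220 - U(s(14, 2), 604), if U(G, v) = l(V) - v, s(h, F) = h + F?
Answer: 140802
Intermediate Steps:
s(h, F) = F + h
U(G, v) = 22 - v
140220 - U(s(14, 2), 604) = 140220 - (22 - 1*604) = 140220 - (22 - 604) = 140220 - 1*(-582) = 140220 + 582 = 140802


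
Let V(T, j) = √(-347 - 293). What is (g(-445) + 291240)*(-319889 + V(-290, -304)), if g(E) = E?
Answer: -93022121755 + 2326360*I*√10 ≈ -9.3022e+10 + 7.3566e+6*I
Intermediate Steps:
V(T, j) = 8*I*√10 (V(T, j) = √(-640) = 8*I*√10)
(g(-445) + 291240)*(-319889 + V(-290, -304)) = (-445 + 291240)*(-319889 + 8*I*√10) = 290795*(-319889 + 8*I*√10) = -93022121755 + 2326360*I*√10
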